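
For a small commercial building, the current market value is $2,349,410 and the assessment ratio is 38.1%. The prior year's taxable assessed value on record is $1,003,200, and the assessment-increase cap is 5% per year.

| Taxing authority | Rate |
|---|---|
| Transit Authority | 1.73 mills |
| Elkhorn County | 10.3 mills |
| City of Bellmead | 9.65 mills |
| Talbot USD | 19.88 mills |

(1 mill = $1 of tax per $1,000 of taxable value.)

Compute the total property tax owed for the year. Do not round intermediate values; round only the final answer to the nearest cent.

Uncapped assessed value = $2,349,410 × 0.381 = $895,125.21
Cap limit = $1,003,200 × 1.05 = $1,053,360
Taxable assessed value = min($895,125.21, $1,053,360) = $895,125.21 (cap does not bind)
Transit Authority: $895,125.21 × 0.00173 = $1,548.5666133
Elkhorn County: $895,125.21 × 0.0103 = $9,219.789663
City of Bellmead: $895,125.21 × 0.00965 = $8,637.9582765
Talbot USD: $895,125.21 × 0.01988 = $17,795.0891748
Total = $37,201.4037276

$37,201.40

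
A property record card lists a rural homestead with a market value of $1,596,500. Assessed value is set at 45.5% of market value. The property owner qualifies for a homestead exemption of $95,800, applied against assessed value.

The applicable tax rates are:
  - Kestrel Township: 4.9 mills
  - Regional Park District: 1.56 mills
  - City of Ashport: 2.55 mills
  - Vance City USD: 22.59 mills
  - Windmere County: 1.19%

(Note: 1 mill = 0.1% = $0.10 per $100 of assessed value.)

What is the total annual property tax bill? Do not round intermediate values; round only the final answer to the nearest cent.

Assessed value = $1,596,500 × 0.455 = $726,407.5
Taxable value = $726,407.5 − $95,800 = $630,607.5
Kestrel Township: $630,607.5 × 0.0049 = $3,089.97675
Regional Park District: $630,607.5 × 0.00156 = $983.7477
City of Ashport: $630,607.5 × 0.00255 = $1,608.049125
Vance City USD: $630,607.5 × 0.02259 = $14,245.423425
Windmere County: $630,607.5 × 0.0119 = $7,504.22925
Total = $27,431.42625

$27,431.43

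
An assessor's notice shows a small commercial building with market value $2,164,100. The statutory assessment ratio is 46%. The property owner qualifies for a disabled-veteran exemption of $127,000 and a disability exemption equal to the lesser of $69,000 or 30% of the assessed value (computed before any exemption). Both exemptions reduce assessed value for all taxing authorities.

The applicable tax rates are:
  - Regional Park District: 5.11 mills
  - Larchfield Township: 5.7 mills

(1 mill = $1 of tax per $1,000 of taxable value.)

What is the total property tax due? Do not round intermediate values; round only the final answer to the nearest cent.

$8,642.44

Assessed value = $2,164,100 × 0.46 = $995,486
Disability exemption = min($69,000, 30% × $995,486) = min($69,000, $298,645.8) = $69,000 (dollar cap binds)
Taxable value = $995,486 − $127,000 − $69,000 = $799,486
Regional Park District: $799,486 × 0.00511 = $4,085.37346
Larchfield Township: $799,486 × 0.0057 = $4,557.0702
Total = $8,642.44366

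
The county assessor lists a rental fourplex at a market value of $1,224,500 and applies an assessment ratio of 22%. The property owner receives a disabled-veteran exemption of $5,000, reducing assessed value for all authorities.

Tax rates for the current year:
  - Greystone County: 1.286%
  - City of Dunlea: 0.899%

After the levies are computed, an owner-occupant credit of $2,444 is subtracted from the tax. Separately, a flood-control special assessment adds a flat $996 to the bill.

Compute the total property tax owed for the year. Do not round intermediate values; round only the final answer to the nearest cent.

$4,328.92

Assessed value = $1,224,500 × 0.22 = $269,390
Taxable value = $269,390 − $5,000 = $264,390
Greystone County: $264,390 × 0.01286 = $3,400.0554
City of Dunlea: $264,390 × 0.00899 = $2,376.8661
Levies subtotal = $5,776.9215
After credit = $5,776.9215 − $2,444 = $3,332.9215
Total = $3,332.9215 + $996 = $4,328.9215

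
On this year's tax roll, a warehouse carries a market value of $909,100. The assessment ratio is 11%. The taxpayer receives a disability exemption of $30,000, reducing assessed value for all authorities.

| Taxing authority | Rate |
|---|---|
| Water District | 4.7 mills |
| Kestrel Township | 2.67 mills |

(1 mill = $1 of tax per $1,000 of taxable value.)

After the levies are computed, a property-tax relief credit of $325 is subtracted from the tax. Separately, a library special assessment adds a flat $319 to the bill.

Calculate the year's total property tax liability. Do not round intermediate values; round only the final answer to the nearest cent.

$509.91

Assessed value = $909,100 × 0.11 = $100,001
Taxable value = $100,001 − $30,000 = $70,001
Water District: $70,001 × 0.0047 = $329.0047
Kestrel Township: $70,001 × 0.00267 = $186.90267
Levies subtotal = $515.90737
After credit = $515.90737 − $325 = $190.90737
Total = $190.90737 + $319 = $509.90737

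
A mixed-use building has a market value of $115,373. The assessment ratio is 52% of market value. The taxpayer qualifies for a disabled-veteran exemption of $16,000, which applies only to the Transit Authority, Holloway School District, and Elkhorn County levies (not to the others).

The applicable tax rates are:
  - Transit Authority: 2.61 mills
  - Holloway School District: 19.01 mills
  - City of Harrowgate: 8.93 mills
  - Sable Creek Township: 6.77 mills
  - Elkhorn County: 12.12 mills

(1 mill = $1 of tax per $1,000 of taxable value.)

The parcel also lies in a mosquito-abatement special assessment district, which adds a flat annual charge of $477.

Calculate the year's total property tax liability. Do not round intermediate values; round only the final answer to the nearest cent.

$2,903.26

Assessed value = $115,373 × 0.52 = $59,993.96
Transit Authority: ($59,993.96 − $16,000) × 0.00261 = $43,993.96 × 0.00261 = $114.8242356
Holloway School District: ($59,993.96 − $16,000) × 0.01901 = $43,993.96 × 0.01901 = $836.3251796
City of Harrowgate: $59,993.96 × 0.00893 = $535.7460628
Sable Creek Township: $59,993.96 × 0.00677 = $406.1591092
Elkhorn County: ($59,993.96 − $16,000) × 0.01212 = $43,993.96 × 0.01212 = $533.2067952
Levies subtotal = $2,426.2613824
Total = $2,426.2613824 + $477 = $2,903.2613824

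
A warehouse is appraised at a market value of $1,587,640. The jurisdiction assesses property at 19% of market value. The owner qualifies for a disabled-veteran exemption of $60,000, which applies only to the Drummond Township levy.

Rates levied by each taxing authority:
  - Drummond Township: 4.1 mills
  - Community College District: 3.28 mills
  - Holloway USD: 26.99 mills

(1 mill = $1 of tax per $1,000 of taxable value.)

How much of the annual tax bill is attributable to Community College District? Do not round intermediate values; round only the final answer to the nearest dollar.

$989

Assessed value = $1,587,640 × 0.19 = $301,651.6
Community College District taxable value = $301,651.6 (exemption does not apply)
Community College District levy = $301,651.6 × 0.00328 = $989.417248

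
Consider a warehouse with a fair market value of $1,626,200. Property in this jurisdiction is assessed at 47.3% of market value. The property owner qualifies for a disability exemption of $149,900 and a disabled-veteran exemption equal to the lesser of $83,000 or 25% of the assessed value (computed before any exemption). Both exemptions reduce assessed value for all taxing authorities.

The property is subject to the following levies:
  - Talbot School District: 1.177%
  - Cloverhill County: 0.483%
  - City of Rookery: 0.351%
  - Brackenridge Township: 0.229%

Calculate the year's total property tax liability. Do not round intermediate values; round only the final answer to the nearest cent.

Assessed value = $1,626,200 × 0.473 = $769,192.6
Disabled-veteran exemption = min($83,000, 25% × $769,192.6) = min($83,000, $192,298.15) = $83,000 (dollar cap binds)
Taxable value = $769,192.6 − $149,900 − $83,000 = $536,292.6
Talbot School District: $536,292.6 × 0.01177 = $6,312.163902
Cloverhill County: $536,292.6 × 0.00483 = $2,590.293258
City of Rookery: $536,292.6 × 0.00351 = $1,882.387026
Brackenridge Township: $536,292.6 × 0.00229 = $1,228.110054
Total = $12,012.95424

$12,012.95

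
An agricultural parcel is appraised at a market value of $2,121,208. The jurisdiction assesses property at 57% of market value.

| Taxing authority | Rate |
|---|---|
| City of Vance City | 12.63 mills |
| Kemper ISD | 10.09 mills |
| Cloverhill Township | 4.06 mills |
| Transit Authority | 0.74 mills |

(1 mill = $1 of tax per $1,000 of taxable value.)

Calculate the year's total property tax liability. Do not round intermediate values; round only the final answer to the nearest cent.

$33,274.12

Assessed value = $2,121,208 × 0.57 = $1,209,088.56
City of Vance City: $1,209,088.56 × 0.01263 = $15,270.7885128
Kemper ISD: $1,209,088.56 × 0.01009 = $12,199.7035704
Cloverhill Township: $1,209,088.56 × 0.00406 = $4,908.8995536
Transit Authority: $1,209,088.56 × 0.00074 = $894.7255344
Total = $15,270.7885128 + $12,199.7035704 + $4,908.8995536 + $894.7255344 = $33,274.1171712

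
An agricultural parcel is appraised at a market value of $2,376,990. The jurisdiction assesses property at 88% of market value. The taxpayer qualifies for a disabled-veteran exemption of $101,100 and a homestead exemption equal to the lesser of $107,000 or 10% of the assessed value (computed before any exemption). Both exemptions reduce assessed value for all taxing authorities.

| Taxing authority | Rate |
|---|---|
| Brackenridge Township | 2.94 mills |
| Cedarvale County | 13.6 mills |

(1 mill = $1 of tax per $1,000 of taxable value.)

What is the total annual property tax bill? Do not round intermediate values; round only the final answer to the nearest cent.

$31,155.59

Assessed value = $2,376,990 × 0.88 = $2,091,751.2
Homestead exemption = min($107,000, 10% × $2,091,751.2) = min($107,000, $209,175.12) = $107,000 (dollar cap binds)
Taxable value = $2,091,751.2 − $101,100 − $107,000 = $1,883,651.2
Brackenridge Township: $1,883,651.2 × 0.00294 = $5,537.934528
Cedarvale County: $1,883,651.2 × 0.0136 = $25,617.65632
Total = $31,155.590848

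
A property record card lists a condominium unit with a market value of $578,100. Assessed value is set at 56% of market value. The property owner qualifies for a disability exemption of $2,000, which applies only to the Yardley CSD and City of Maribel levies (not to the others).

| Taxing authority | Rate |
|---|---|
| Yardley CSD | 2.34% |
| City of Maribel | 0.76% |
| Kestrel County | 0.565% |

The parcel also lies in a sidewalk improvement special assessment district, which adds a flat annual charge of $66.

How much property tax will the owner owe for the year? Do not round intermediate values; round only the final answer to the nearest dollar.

Assessed value = $578,100 × 0.56 = $323,736
Yardley CSD: ($323,736 − $2,000) × 0.0234 = $321,736 × 0.0234 = $7,528.6224
City of Maribel: ($323,736 − $2,000) × 0.0076 = $321,736 × 0.0076 = $2,445.1936
Kestrel County: $323,736 × 0.00565 = $1,829.1084
Levies subtotal = $11,802.9244
Total = $11,802.9244 + $66 = $11,868.9244

$11,869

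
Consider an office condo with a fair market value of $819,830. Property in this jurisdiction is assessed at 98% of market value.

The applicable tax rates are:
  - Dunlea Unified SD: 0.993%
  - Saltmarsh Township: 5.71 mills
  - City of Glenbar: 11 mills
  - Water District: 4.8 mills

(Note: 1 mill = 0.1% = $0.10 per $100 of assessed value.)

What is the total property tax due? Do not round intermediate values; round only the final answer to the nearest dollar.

Assessed value = $819,830 × 0.98 = $803,433.4
Dunlea Unified SD: $803,433.4 × 0.00993 = $7,978.093662
Saltmarsh Township: $803,433.4 × 0.00571 = $4,587.604714
City of Glenbar: $803,433.4 × 0.011 = $8,837.7674
Water District: $803,433.4 × 0.0048 = $3,856.48032
Total = $25,259.946096

$25,260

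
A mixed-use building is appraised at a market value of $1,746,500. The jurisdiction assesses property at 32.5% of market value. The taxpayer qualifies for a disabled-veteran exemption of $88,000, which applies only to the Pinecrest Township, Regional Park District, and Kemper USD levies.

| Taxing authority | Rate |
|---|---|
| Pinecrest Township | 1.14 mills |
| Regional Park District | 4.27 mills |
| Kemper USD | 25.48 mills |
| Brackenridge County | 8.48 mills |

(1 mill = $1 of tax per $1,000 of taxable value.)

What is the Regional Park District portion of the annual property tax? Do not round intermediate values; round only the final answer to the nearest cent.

$2,047.95

Assessed value = $1,746,500 × 0.325 = $567,612.5
Regional Park District taxable value = $567,612.5 − $88,000 = $479,612.5
Regional Park District levy = $479,612.5 × 0.00427 = $2,047.945375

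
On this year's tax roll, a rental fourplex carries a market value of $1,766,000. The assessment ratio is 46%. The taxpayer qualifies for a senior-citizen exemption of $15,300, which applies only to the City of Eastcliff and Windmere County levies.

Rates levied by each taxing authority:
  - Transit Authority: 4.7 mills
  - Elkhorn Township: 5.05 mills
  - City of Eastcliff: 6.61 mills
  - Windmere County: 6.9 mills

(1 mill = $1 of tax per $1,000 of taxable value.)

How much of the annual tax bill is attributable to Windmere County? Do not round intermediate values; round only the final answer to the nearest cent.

Assessed value = $1,766,000 × 0.46 = $812,360
Windmere County taxable value = $812,360 − $15,300 = $797,060
Windmere County levy = $797,060 × 0.0069 = $5,499.714

$5,499.71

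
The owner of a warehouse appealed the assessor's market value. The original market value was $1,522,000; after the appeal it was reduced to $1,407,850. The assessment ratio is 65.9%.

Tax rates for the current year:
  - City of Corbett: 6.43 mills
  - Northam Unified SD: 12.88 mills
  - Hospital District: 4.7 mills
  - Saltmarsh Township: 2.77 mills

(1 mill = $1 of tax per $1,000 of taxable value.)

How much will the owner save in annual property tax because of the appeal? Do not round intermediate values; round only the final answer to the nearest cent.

Old assessed value = $1,522,000 × 0.659 = $1,002,998
New assessed value = $1,407,850 × 0.659 = $927,773.15
Combined rate = 0.00643 + 0.01288 + 0.0047 + 0.00277 = 0.02678
Old tax = $1,002,998 × 0.02678 = $26,860.28644
New tax = $927,773.15 × 0.02678 = $24,845.764957
Reduction = $26,860.28644 − $24,845.764957 = $2,014.521483

$2,014.52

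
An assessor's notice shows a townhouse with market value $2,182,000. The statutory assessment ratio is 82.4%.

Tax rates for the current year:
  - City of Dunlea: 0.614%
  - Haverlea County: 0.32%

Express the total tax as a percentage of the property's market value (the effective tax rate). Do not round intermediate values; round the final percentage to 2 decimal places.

Assessed value = $2,182,000 × 0.824 = $1,797,968
City of Dunlea: $1,797,968 × 0.00614 = $11,039.52352
Haverlea County: $1,797,968 × 0.0032 = $5,753.4976
Total tax = $16,793.02112
Effective rate = $16,793.02112 ÷ $2,182,000 = 0.77% of market value

0.77%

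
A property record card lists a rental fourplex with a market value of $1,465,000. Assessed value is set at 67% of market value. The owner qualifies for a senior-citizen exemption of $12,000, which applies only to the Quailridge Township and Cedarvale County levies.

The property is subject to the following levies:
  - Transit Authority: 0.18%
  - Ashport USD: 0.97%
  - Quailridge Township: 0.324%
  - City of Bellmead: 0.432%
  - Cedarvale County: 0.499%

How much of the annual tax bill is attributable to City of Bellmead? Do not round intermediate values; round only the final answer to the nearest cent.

Assessed value = $1,465,000 × 0.67 = $981,550
City of Bellmead taxable value = $981,550 (exemption does not apply)
City of Bellmead levy = $981,550 × 0.00432 = $4,240.296

$4,240.30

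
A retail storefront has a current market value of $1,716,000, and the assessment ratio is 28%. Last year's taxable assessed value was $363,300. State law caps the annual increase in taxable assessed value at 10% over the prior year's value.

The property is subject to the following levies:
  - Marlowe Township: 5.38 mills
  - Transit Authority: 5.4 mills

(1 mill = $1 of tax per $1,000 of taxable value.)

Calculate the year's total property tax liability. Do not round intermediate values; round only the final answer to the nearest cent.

Uncapped assessed value = $1,716,000 × 0.28 = $480,480
Cap limit = $363,300 × 1.1 = $399,630
Taxable assessed value = min($480,480, $399,630) = $399,630 (cap binds)
Marlowe Township: $399,630 × 0.00538 = $2,150.0094
Transit Authority: $399,630 × 0.0054 = $2,158.002
Total = $4,308.0114

$4,308.01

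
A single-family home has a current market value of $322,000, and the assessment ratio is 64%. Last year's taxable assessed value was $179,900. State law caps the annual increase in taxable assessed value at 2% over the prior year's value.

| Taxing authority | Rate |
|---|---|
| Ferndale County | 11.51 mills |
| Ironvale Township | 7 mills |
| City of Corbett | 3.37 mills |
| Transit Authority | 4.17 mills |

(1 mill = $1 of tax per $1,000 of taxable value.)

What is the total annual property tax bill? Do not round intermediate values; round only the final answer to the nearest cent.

$4,780.12

Uncapped assessed value = $322,000 × 0.64 = $206,080
Cap limit = $179,900 × 1.02 = $183,498
Taxable assessed value = min($206,080, $183,498) = $183,498 (cap binds)
Ferndale County: $183,498 × 0.01151 = $2,112.06198
Ironvale Township: $183,498 × 0.007 = $1,284.486
City of Corbett: $183,498 × 0.00337 = $618.38826
Transit Authority: $183,498 × 0.00417 = $765.18666
Total = $4,780.1229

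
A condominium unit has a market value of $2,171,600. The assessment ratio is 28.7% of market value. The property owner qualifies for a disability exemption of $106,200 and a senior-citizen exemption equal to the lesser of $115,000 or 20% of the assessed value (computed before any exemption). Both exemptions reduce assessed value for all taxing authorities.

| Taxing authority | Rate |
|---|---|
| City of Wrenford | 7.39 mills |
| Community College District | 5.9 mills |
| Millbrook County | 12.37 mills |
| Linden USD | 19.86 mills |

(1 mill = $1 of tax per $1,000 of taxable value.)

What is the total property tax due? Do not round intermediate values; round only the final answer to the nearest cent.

Assessed value = $2,171,600 × 0.287 = $623,249.2
Senior-citizen exemption = min($115,000, 20% × $623,249.2) = min($115,000, $124,649.84) = $115,000 (dollar cap binds)
Taxable value = $623,249.2 − $106,200 − $115,000 = $402,049.2
City of Wrenford: $402,049.2 × 0.00739 = $2,971.143588
Community College District: $402,049.2 × 0.0059 = $2,372.09028
Millbrook County: $402,049.2 × 0.01237 = $4,973.348604
Linden USD: $402,049.2 × 0.01986 = $7,984.697112
Total = $18,301.279584

$18,301.28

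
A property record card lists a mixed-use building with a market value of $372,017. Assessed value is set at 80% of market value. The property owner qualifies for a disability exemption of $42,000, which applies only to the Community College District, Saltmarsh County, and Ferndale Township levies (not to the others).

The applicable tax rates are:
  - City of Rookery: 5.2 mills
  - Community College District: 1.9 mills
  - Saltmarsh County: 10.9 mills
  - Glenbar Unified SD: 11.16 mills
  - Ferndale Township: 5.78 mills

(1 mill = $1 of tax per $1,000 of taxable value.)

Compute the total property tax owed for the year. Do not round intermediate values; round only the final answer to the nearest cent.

Assessed value = $372,017 × 0.8 = $297,613.6
City of Rookery: $297,613.6 × 0.0052 = $1,547.59072
Community College District: ($297,613.6 − $42,000) × 0.0019 = $255,613.6 × 0.0019 = $485.66584
Saltmarsh County: ($297,613.6 − $42,000) × 0.0109 = $255,613.6 × 0.0109 = $2,786.18824
Glenbar Unified SD: $297,613.6 × 0.01116 = $3,321.367776
Ferndale Township: ($297,613.6 − $42,000) × 0.00578 = $255,613.6 × 0.00578 = $1,477.446608
Total = $9,618.259184

$9,618.26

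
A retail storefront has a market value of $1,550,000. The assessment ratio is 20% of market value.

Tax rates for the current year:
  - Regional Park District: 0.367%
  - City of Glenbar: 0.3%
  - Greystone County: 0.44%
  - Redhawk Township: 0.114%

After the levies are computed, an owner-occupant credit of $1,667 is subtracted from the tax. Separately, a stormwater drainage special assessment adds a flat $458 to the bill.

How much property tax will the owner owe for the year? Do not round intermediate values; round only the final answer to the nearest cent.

$2,576.10

Assessed value = $1,550,000 × 0.2 = $310,000
Regional Park District: $310,000 × 0.00367 = $1,137.7
City of Glenbar: $310,000 × 0.003 = $930
Greystone County: $310,000 × 0.0044 = $1,364
Redhawk Township: $310,000 × 0.00114 = $353.4
Levies subtotal = $3,785.1
After credit = $3,785.1 − $1,667 = $2,118.1
Total = $2,118.1 + $458 = $2,576.1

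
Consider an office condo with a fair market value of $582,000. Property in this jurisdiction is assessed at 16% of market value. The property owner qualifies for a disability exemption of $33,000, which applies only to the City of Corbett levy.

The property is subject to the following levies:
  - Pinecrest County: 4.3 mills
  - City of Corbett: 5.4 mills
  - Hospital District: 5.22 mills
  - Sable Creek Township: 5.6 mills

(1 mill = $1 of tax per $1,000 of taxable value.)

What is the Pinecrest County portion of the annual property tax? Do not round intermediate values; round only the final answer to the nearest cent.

$400.42

Assessed value = $582,000 × 0.16 = $93,120
Pinecrest County taxable value = $93,120 (exemption does not apply)
Pinecrest County levy = $93,120 × 0.0043 = $400.416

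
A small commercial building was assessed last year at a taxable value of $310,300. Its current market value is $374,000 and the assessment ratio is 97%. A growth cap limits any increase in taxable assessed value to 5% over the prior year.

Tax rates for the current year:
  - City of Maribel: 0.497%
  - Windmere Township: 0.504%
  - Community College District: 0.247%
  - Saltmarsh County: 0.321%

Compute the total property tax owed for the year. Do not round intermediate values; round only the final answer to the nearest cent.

Uncapped assessed value = $374,000 × 0.97 = $362,780
Cap limit = $310,300 × 1.05 = $325,815
Taxable assessed value = min($362,780, $325,815) = $325,815 (cap binds)
City of Maribel: $325,815 × 0.00497 = $1,619.30055
Windmere Township: $325,815 × 0.00504 = $1,642.1076
Community College District: $325,815 × 0.00247 = $804.76305
Saltmarsh County: $325,815 × 0.00321 = $1,045.86615
Total = $5,112.03735

$5,112.04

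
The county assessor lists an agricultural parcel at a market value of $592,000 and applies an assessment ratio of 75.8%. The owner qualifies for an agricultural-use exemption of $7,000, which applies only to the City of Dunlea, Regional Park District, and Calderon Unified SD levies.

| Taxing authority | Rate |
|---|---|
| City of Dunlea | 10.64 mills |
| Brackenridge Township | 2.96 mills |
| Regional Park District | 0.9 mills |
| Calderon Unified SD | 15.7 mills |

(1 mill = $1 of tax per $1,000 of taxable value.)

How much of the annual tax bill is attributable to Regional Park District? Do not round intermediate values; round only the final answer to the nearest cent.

$397.56

Assessed value = $592,000 × 0.758 = $448,736
Regional Park District taxable value = $448,736 − $7,000 = $441,736
Regional Park District levy = $441,736 × 0.0009 = $397.5624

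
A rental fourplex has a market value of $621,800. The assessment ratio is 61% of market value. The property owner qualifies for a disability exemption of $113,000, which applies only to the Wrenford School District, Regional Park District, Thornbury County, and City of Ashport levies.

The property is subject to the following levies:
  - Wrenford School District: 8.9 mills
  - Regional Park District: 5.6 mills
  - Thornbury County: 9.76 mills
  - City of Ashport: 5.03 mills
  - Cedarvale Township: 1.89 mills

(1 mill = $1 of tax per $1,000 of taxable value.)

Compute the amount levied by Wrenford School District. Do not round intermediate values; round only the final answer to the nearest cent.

Assessed value = $621,800 × 0.61 = $379,298
Wrenford School District taxable value = $379,298 − $113,000 = $266,298
Wrenford School District levy = $266,298 × 0.0089 = $2,370.0522

$2,370.05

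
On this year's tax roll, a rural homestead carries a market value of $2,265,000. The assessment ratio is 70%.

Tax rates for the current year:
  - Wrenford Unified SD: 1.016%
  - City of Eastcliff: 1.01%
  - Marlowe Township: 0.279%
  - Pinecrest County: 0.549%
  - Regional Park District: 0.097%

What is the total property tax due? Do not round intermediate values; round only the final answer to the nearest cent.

$46,788.11

Assessed value = $2,265,000 × 0.7 = $1,585,500
Wrenford Unified SD: $1,585,500 × 0.01016 = $16,108.68
City of Eastcliff: $1,585,500 × 0.0101 = $16,013.55
Marlowe Township: $1,585,500 × 0.00279 = $4,423.545
Pinecrest County: $1,585,500 × 0.00549 = $8,704.395
Regional Park District: $1,585,500 × 0.00097 = $1,537.935
Total = $16,108.68 + $16,013.55 + $4,423.545 + $8,704.395 + $1,537.935 = $46,788.105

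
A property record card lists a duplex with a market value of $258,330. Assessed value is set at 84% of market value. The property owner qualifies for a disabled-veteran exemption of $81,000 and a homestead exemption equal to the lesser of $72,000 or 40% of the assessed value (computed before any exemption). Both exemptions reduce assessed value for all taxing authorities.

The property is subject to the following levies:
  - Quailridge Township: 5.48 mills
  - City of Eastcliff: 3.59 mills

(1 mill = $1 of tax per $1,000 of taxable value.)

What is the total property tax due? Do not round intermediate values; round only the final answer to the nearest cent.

$580.45

Assessed value = $258,330 × 0.84 = $216,997.2
Homestead exemption = min($72,000, 40% × $216,997.2) = min($72,000, $86,798.88) = $72,000 (dollar cap binds)
Taxable value = $216,997.2 − $81,000 − $72,000 = $63,997.2
Quailridge Township: $63,997.2 × 0.00548 = $350.704656
City of Eastcliff: $63,997.2 × 0.00359 = $229.749948
Total = $580.454604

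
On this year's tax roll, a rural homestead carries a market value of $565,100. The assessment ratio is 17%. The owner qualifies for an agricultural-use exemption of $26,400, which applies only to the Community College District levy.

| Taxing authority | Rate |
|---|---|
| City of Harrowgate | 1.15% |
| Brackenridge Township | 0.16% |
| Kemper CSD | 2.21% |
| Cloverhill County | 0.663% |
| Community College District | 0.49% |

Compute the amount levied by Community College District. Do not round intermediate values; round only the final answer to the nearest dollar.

$341

Assessed value = $565,100 × 0.17 = $96,067
Community College District taxable value = $96,067 − $26,400 = $69,667
Community College District levy = $69,667 × 0.0049 = $341.3683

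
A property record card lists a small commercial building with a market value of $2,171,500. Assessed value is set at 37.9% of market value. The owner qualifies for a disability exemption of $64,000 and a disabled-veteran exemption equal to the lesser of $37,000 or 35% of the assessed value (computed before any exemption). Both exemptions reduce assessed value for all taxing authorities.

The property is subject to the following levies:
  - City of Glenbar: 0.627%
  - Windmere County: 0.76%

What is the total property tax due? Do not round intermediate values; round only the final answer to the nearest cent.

$10,014.12

Assessed value = $2,171,500 × 0.379 = $822,998.5
Disabled-veteran exemption = min($37,000, 35% × $822,998.5) = min($37,000, $288,049.475) = $37,000 (dollar cap binds)
Taxable value = $822,998.5 − $64,000 − $37,000 = $721,998.5
City of Glenbar: $721,998.5 × 0.00627 = $4,526.930595
Windmere County: $721,998.5 × 0.0076 = $5,487.1886
Total = $10,014.119195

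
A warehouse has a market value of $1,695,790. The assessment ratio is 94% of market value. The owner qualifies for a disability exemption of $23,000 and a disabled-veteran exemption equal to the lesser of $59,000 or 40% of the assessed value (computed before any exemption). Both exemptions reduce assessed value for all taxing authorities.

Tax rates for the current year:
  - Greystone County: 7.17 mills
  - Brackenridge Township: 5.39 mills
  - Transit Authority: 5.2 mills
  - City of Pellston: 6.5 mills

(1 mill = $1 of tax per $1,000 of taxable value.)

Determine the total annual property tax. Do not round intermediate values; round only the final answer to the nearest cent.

$36,682.15

Assessed value = $1,695,790 × 0.94 = $1,594,042.6
Disabled-veteran exemption = min($59,000, 40% × $1,594,042.6) = min($59,000, $637,617.04) = $59,000 (dollar cap binds)
Taxable value = $1,594,042.6 − $23,000 − $59,000 = $1,512,042.6
Greystone County: $1,512,042.6 × 0.00717 = $10,841.345442
Brackenridge Township: $1,512,042.6 × 0.00539 = $8,149.909614
Transit Authority: $1,512,042.6 × 0.0052 = $7,862.62152
City of Pellston: $1,512,042.6 × 0.0065 = $9,828.2769
Total = $36,682.153476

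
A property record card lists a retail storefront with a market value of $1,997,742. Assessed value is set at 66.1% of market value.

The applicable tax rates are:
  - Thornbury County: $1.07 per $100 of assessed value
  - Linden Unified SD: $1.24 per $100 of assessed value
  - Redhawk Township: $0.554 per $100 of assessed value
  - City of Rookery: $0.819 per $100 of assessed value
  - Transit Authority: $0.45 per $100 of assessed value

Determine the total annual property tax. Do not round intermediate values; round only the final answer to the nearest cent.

Assessed value = $1,997,742 × 0.661 = $1,320,507.462
Thornbury County: $1,320,507.462 × 0.0107 = $14,129.4298434
Linden Unified SD: $1,320,507.462 × 0.0124 = $16,374.2925288
Redhawk Township: $1,320,507.462 × 0.00554 = $7,315.61133948
City of Rookery: $1,320,507.462 × 0.00819 = $10,814.95611378
Transit Authority: $1,320,507.462 × 0.0045 = $5,942.283579
Total = $14,129.4298434 + $16,374.2925288 + $7,315.61133948 + $10,814.95611378 + $5,942.283579 = $54,576.57340446

$54,576.57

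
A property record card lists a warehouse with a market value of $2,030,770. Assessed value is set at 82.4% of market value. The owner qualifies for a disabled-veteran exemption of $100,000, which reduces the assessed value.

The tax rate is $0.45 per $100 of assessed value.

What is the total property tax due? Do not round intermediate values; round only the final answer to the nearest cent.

$7,080.10

Assessed value = $2,030,770 × 0.824 = $1,673,354.48
Taxable value = $1,673,354.48 − $100,000 = $1,573,354.48
Tax = $1,573,354.48 × 0.0045 = $7,080.09516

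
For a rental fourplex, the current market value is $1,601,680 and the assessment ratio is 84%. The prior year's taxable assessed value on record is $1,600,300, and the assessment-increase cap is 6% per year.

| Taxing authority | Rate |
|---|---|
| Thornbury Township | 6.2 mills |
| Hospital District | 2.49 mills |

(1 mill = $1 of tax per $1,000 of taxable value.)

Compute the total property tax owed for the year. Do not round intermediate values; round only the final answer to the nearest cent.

$11,691.62

Uncapped assessed value = $1,601,680 × 0.84 = $1,345,411.2
Cap limit = $1,600,300 × 1.06 = $1,696,318
Taxable assessed value = min($1,345,411.2, $1,696,318) = $1,345,411.2 (cap does not bind)
Thornbury Township: $1,345,411.2 × 0.0062 = $8,341.54944
Hospital District: $1,345,411.2 × 0.00249 = $3,350.073888
Total = $11,691.623328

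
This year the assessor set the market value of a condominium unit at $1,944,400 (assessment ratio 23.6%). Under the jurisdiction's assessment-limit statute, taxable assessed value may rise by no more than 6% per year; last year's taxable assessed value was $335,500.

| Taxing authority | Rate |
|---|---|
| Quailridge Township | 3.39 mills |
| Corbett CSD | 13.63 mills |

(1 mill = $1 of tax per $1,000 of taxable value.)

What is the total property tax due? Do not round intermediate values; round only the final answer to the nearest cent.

Uncapped assessed value = $1,944,400 × 0.236 = $458,878.4
Cap limit = $335,500 × 1.06 = $355,630
Taxable assessed value = min($458,878.4, $355,630) = $355,630 (cap binds)
Quailridge Township: $355,630 × 0.00339 = $1,205.5857
Corbett CSD: $355,630 × 0.01363 = $4,847.2369
Total = $6,052.8226

$6,052.82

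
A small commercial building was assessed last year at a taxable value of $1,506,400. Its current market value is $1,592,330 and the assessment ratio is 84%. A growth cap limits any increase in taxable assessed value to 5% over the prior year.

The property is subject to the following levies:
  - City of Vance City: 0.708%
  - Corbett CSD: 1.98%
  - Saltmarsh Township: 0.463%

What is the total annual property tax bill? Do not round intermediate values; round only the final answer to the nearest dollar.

Uncapped assessed value = $1,592,330 × 0.84 = $1,337,557.2
Cap limit = $1,506,400 × 1.05 = $1,581,720
Taxable assessed value = min($1,337,557.2, $1,581,720) = $1,337,557.2 (cap does not bind)
City of Vance City: $1,337,557.2 × 0.00708 = $9,469.904976
Corbett CSD: $1,337,557.2 × 0.0198 = $26,483.63256
Saltmarsh Township: $1,337,557.2 × 0.00463 = $6,192.889836
Total = $42,146.427372

$42,146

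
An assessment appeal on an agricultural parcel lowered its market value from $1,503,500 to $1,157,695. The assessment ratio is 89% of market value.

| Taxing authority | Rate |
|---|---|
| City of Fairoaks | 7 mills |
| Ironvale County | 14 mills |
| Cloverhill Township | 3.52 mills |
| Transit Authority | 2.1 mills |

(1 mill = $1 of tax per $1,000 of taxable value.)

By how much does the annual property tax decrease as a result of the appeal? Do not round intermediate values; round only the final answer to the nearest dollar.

$8,193

Old assessed value = $1,503,500 × 0.89 = $1,338,115
New assessed value = $1,157,695 × 0.89 = $1,030,348.55
Combined rate = 0.007 + 0.014 + 0.00352 + 0.0021 = 0.02662
Old tax = $1,338,115 × 0.02662 = $35,620.6213
New tax = $1,030,348.55 × 0.02662 = $27,427.878401
Reduction = $35,620.6213 − $27,427.878401 = $8,192.742899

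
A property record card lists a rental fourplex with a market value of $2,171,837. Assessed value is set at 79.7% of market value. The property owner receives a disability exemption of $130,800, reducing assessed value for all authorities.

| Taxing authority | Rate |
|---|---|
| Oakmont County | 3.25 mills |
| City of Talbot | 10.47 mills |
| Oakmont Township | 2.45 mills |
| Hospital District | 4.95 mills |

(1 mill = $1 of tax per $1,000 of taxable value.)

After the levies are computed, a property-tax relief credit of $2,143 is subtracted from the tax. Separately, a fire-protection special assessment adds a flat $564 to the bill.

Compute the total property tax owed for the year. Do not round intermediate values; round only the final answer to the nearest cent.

Assessed value = $2,171,837 × 0.797 = $1,730,954.089
Taxable value = $1,730,954.089 − $130,800 = $1,600,154.089
Oakmont County: $1,600,154.089 × 0.00325 = $5,200.50078925
City of Talbot: $1,600,154.089 × 0.01047 = $16,753.61331183
Oakmont Township: $1,600,154.089 × 0.00245 = $3,920.37751805
Hospital District: $1,600,154.089 × 0.00495 = $7,920.76274055
Levies subtotal = $33,795.25435968
After credit = $33,795.25435968 − $2,143 = $31,652.25435968
Total = $31,652.25435968 + $564 = $32,216.25435968

$32,216.25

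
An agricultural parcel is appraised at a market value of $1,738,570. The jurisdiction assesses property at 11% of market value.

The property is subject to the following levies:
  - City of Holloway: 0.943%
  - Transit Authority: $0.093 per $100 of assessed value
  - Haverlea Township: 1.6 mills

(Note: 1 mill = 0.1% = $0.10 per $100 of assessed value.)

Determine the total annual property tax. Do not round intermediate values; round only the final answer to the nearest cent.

$2,287.26

Assessed value = $1,738,570 × 0.11 = $191,242.7
City of Holloway: $191,242.7 × 0.00943 = $1,803.418661
Transit Authority: $191,242.7 × 0.00093 = $177.855711
Haverlea Township: $191,242.7 × 0.0016 = $305.98832
Total = $2,287.262692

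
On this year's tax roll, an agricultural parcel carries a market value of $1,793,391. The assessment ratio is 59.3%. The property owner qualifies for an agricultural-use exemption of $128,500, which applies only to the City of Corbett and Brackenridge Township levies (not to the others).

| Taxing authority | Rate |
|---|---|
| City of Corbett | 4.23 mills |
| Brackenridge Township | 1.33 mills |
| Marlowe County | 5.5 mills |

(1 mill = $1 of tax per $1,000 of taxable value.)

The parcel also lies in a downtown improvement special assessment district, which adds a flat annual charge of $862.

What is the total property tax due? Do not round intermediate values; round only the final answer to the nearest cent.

$11,909.64

Assessed value = $1,793,391 × 0.593 = $1,063,480.863
City of Corbett: ($1,063,480.863 − $128,500) × 0.00423 = $934,980.863 × 0.00423 = $3,954.96905049
Brackenridge Township: ($1,063,480.863 − $128,500) × 0.00133 = $934,980.863 × 0.00133 = $1,243.52454779
Marlowe County: $1,063,480.863 × 0.0055 = $5,849.1447465
Levies subtotal = $11,047.63834478
Total = $11,047.63834478 + $862 = $11,909.63834478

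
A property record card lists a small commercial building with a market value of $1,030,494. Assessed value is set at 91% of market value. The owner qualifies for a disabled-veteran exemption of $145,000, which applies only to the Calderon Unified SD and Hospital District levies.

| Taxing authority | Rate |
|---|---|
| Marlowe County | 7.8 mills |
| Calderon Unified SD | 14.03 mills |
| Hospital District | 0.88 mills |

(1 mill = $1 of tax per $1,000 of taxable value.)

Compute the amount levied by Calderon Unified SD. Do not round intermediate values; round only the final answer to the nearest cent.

$11,122.28

Assessed value = $1,030,494 × 0.91 = $937,749.54
Calderon Unified SD taxable value = $937,749.54 − $145,000 = $792,749.54
Calderon Unified SD levy = $792,749.54 × 0.01403 = $11,122.2760462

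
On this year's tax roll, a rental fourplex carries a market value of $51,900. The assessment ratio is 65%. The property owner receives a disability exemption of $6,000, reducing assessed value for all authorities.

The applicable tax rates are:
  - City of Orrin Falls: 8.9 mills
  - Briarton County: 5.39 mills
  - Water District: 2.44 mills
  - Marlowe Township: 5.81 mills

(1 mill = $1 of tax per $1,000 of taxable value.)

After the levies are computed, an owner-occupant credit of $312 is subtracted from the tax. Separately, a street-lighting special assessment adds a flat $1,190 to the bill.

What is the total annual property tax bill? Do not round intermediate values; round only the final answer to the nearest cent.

$1,503.15

Assessed value = $51,900 × 0.65 = $33,735
Taxable value = $33,735 − $6,000 = $27,735
City of Orrin Falls: $27,735 × 0.0089 = $246.8415
Briarton County: $27,735 × 0.00539 = $149.49165
Water District: $27,735 × 0.00244 = $67.6734
Marlowe Township: $27,735 × 0.00581 = $161.14035
Levies subtotal = $625.1469
After credit = $625.1469 − $312 = $313.1469
Total = $313.1469 + $1,190 = $1,503.1469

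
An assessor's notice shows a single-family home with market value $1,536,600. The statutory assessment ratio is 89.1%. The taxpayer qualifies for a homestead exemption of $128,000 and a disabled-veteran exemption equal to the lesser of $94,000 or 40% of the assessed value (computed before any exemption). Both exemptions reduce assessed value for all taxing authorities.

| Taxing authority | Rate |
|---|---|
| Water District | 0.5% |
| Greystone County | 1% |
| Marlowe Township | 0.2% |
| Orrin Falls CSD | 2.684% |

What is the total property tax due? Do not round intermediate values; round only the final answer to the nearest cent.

Assessed value = $1,536,600 × 0.891 = $1,369,110.6
Disabled-veteran exemption = min($94,000, 40% × $1,369,110.6) = min($94,000, $547,644.24) = $94,000 (dollar cap binds)
Taxable value = $1,369,110.6 − $128,000 − $94,000 = $1,147,110.6
Water District: $1,147,110.6 × 0.005 = $5,735.553
Greystone County: $1,147,110.6 × 0.01 = $11,471.106
Marlowe Township: $1,147,110.6 × 0.002 = $2,294.2212
Orrin Falls CSD: $1,147,110.6 × 0.02684 = $30,788.448504
Total = $50,289.328704

$50,289.33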